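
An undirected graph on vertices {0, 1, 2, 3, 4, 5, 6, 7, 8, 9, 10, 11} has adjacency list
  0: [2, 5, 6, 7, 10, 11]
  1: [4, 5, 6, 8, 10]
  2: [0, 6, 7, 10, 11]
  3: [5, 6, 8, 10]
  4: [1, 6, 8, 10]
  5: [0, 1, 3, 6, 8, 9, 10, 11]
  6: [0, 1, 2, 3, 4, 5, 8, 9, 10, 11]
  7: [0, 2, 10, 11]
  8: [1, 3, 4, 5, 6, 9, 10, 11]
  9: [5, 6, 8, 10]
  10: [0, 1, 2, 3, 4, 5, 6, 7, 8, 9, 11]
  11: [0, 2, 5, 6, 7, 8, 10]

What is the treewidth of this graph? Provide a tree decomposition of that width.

The largest bag has 5 vertices, giving width 4; this decomposition certifies tw(G) ≤ 4. Conversely, {0, 2, 6, 10, 11} is a clique of size 5, and the vertices of any clique must share a bag in every tree decomposition; so some bag has ≥ 5 vertices and tw(G) ≥ 4. Hence tw(G) = 4 exactly.

Treewidth 4.
One optimal decomposition is:
Bags: B1 = {1, 5, 6, 8, 10}  B2 = {5, 6, 8, 10, 11}  B3 = {0, 5, 6, 10, 11}  B4 = {5, 6, 8, 9, 10}  B5 = {0, 2, 6, 10, 11}  B6 = {1, 4, 6, 8, 10}  B7 = {0, 2, 7, 10, 11}  B8 = {3, 5, 6, 8, 10}
Tree: B1–B2, B2–B3, B2–B4, B3–B5, B1–B6, B5–B7, B2–B8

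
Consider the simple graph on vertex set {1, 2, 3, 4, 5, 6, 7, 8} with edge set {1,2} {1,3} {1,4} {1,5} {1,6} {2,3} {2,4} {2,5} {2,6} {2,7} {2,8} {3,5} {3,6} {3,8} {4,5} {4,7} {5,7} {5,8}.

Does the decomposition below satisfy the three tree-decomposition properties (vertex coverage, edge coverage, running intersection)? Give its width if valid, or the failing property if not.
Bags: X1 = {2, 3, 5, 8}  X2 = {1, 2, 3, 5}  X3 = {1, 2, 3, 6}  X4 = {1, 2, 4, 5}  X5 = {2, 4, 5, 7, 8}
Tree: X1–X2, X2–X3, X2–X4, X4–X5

No — bags containing vertex 8 are not connected in the tree.

A tree decomposition must satisfy three properties: every vertex lies in some bag; for every edge, both endpoints lie together in some bag; and for every vertex, the bags containing it form a connected subtree. Here bags containing vertex 8 are not connected in the tree, so the decomposition is invalid.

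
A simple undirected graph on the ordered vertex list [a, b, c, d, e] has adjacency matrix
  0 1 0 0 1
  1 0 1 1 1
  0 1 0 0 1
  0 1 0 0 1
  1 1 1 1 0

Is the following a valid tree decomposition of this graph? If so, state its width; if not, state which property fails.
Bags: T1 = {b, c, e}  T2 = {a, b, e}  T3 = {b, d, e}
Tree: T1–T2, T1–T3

Checking the three conditions: (i) the bags cover all of {a, b, c, d, e}; (ii) for each edge, some bag contains both endpoints; (iii) the bags containing any fixed vertex form a subtree. All hold, so the decomposition is valid with width 3 − 1 = 2.

Yes; width 2.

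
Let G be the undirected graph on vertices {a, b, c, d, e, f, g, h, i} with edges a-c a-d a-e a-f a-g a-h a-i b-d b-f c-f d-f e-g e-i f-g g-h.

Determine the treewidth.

A width-2 tree decomposition is:
Bags: B1 = {a, d, f}  B2 = {a, f, g}  B3 = {a, c, f}  B4 = {b, d, f}  B5 = {a, e, g}  B6 = {a, g, h}  B7 = {a, e, i}
Tree: B1–B2, B2–B3, B1–B4, B2–B5, B5–B6, B5–B7
Each bag holds 3 vertices, so the decomposition has width 2, which upper-bounds the treewidth. For the lower bound, the 3 vertices {a, e, g} are pairwise adjacent, and any tree decomposition puts a clique entirely inside one bag — forcing width ≥ 2. Hence tw(G) = 2 exactly.

2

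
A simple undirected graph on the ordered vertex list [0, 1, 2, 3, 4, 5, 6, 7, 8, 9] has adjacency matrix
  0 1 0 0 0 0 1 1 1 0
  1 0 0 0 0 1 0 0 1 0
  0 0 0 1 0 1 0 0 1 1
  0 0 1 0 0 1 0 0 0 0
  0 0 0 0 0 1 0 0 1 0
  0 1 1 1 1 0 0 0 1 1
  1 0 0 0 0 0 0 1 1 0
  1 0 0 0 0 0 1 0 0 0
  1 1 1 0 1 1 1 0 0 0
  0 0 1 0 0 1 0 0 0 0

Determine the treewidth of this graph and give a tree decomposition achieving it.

Treewidth 2.
Bags: B1 = {2, 5, 8}  B2 = {4, 5, 8}  B3 = {2, 3, 5}  B4 = {2, 5, 9}  B5 = {1, 5, 8}  B6 = {0, 1, 8}  B7 = {0, 6, 8}  B8 = {0, 6, 7}
Tree: B1–B2, B1–B3, B1–B4, B1–B5, B5–B6, B6–B7, B7–B8

Each bag holds 3 vertices, so the decomposition has width 2, which upper-bounds the treewidth. For the lower bound, the 3 vertices {0, 1, 8} are pairwise adjacent, and any tree decomposition puts a clique entirely inside one bag — forcing width ≥ 2. Combining the bounds, tw(G) = 2.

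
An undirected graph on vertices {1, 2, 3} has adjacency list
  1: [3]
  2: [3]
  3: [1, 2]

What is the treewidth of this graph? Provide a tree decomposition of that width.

Treewidth 1.
One optimal decomposition is:
Bags: B1 = {1, 3}  B2 = {2, 3}
Tree: B1–B2

The largest bag has 2 vertices, giving width 1; this decomposition certifies tw(G) ≤ 1. Any graph with an edge has treewidth ≥ 1, and G has the edge 1–3. Therefore the treewidth is 1.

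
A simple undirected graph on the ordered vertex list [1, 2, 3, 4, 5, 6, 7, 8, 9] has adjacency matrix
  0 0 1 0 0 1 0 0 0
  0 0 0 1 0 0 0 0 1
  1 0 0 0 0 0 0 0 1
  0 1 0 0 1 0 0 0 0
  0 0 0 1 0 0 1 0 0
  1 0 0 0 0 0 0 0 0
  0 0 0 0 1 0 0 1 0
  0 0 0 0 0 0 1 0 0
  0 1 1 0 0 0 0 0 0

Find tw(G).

A width-1 tree decomposition is:
Bags: B1 = {1, 6}  B2 = {1, 3}  B3 = {3, 9}  B4 = {2, 9}  B5 = {2, 4}  B6 = {4, 5}  B7 = {5, 7}  B8 = {7, 8}
Tree: B1–B2, B2–B3, B3–B4, B4–B5, B5–B6, B6–B7, B7–B8
The largest bag has 2 vertices, giving width 1; this decomposition certifies tw(G) ≤ 1. G has an edge, so its treewidth is at least 1. Therefore the treewidth is 1.

1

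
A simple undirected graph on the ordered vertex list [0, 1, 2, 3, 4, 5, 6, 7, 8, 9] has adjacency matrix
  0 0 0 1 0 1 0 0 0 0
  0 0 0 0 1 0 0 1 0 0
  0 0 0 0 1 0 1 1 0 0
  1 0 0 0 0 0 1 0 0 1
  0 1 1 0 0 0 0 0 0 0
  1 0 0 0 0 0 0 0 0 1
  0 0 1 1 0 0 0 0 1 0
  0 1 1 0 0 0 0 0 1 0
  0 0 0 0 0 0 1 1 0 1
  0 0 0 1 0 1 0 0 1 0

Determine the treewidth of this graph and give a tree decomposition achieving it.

Treewidth 2.
One optimal decomposition is:
Bags: B1 = {0, 3, 5}  B2 = {3, 5, 9}  B3 = {3, 6, 9}  B4 = {6, 8, 9}  B5 = {2, 6, 8}  B6 = {2, 7, 8}  B7 = {2, 4, 7}  B8 = {1, 4, 7}
Tree: B1–B2, B2–B3, B3–B4, B4–B5, B5–B6, B6–B7, B7–B8

Each bag holds 3 vertices, so the decomposition has width 2, which upper-bounds the treewidth. Since 0–5–9–3–0 is a cycle in G, G is not acyclic. Forests are exactly the graphs of treewidth ≤ 1, so tw(G) ≥ 2. Therefore the treewidth is 2.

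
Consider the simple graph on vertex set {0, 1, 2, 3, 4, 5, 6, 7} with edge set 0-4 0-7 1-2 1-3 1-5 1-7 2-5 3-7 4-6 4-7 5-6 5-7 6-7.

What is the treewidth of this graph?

A width-2 tree decomposition is:
Bags: B1 = {1, 5, 7}  B2 = {5, 6, 7}  B3 = {4, 6, 7}  B4 = {1, 2, 5}  B5 = {0, 4, 7}  B6 = {1, 3, 7}
Tree: B1–B2, B2–B3, B1–B4, B3–B5, B1–B6
Every bag has size at most 3, so the width is 3 − 1 = 2 and tw(G) ≤ 2. Conversely, {1, 2, 5} is a clique of size 3, and the vertices of any clique must share a bag in every tree decomposition; so some bag has ≥ 3 vertices and tw(G) ≥ 2. The upper and lower bounds meet at 2, so that is the treewidth.

2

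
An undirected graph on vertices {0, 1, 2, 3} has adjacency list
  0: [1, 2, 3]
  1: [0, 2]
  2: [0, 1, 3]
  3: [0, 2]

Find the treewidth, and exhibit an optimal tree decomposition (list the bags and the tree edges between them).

Treewidth 2.
One such decomposition:
Bags: B1 = {0, 2, 3}  B2 = {0, 1, 2}
Tree: B1–B2

The largest bag has 3 vertices, giving width 2; this decomposition certifies tw(G) ≤ 2. Conversely, {0, 1, 2} is a clique of size 3, and the vertices of any clique must share a bag in every tree decomposition; so some bag has ≥ 3 vertices and tw(G) ≥ 2. Combining the bounds, tw(G) = 2.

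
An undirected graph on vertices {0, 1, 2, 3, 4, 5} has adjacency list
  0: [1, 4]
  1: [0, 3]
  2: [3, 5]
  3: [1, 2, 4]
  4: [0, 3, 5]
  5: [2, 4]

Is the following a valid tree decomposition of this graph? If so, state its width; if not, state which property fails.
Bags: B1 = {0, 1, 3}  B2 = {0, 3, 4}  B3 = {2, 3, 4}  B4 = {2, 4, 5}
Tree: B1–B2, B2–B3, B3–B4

Checking the three conditions: (i) the bags cover all of {0, 1, 2, 3, 4, 5}; (ii) for each edge, some bag contains both endpoints; (iii) the bags containing any fixed vertex form a subtree. All hold, so the decomposition is valid with width 3 − 1 = 2.

Yes; width 2.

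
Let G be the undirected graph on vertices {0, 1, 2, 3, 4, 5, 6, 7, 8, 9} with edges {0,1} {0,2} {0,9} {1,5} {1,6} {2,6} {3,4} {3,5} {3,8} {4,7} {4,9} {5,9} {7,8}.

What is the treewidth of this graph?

A width-2 tree decomposition is:
Bags: B1 = {1, 2, 6}  B2 = {0, 1, 2}  B3 = {0, 1, 5}  B4 = {0, 5, 9}  B5 = {3, 5, 9}  B6 = {3, 4, 9}  B7 = {3, 4, 8}  B8 = {4, 7, 8}
Tree: B1–B2, B2–B3, B3–B4, B4–B5, B5–B6, B6–B7, B7–B8
Each bag holds 3 vertices, so the decomposition has width 2, which upper-bounds the treewidth. For the lower bound, G contains the cycle 6–2–0–1–6, so G is not a forest; only forests have treewidth ≤ 1, hence tw(G) ≥ 2. The upper and lower bounds meet at 2, so that is the treewidth.

2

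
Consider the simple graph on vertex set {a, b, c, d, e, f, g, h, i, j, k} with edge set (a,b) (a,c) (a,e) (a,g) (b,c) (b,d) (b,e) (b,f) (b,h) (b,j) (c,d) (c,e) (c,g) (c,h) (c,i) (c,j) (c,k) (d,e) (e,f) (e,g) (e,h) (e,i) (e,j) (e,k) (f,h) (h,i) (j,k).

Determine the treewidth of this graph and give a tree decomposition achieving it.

Treewidth 3.
One such decomposition:
Bags: B1 = {b, e, f, h}  B2 = {b, c, e, h}  B3 = {b, c, e, j}  B4 = {c, e, j, k}  B5 = {b, c, d, e}  B6 = {a, b, c, e}  B7 = {c, e, h, i}  B8 = {a, c, e, g}
Tree: B1–B2, B2–B3, B3–B4, B2–B5, B2–B6, B2–B7, B6–B8

The largest bag has 4 vertices, giving width 3; this decomposition certifies tw(G) ≤ 3. For the lower bound, the 4 vertices {a, c, e, g} are pairwise adjacent, and any tree decomposition puts a clique entirely inside one bag — forcing width ≥ 3. Combining the bounds, tw(G) = 3.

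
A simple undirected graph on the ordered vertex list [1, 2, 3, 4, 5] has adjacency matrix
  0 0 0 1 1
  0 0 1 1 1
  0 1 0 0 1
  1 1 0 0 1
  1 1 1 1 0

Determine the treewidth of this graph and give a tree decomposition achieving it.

Treewidth 2.
Bags: B1 = {1, 4, 5}  B2 = {2, 4, 5}  B3 = {2, 3, 5}
Tree: B1–B2, B2–B3

Every bag has size at most 3, so the width is 3 − 1 = 2 and tw(G) ≤ 2. Conversely, {1, 4, 5} is a clique of size 3, and the vertices of any clique must share a bag in every tree decomposition; so some bag has ≥ 3 vertices and tw(G) ≥ 2. Hence tw(G) = 2 exactly.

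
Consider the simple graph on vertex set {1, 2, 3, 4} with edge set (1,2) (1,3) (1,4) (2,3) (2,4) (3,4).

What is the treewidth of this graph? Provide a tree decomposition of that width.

Treewidth 3.
One optimal decomposition is:
Bags: B1 = {1, 2, 3, 4}
Tree: (single bag)

With just one bag of size 4, the width is 4 − 1 = 3, so tw(G) ≤ 3. For the lower bound, the 4 vertices {1, 2, 3, 4} are pairwise adjacent, and any tree decomposition puts a clique entirely inside one bag — forcing width ≥ 3. Therefore the treewidth is 3.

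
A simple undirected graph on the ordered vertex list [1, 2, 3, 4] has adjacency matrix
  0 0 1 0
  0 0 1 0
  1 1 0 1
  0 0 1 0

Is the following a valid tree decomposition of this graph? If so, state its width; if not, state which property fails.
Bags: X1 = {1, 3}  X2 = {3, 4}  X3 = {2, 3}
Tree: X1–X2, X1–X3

Yes; width 1.

Every vertex of G appears in some bag (union = {1, 2, 3, 4}); every edge is covered by a bag; and for each vertex v the set of bags containing v is connected in the bag tree. The decomposition is therefore valid. The largest bag has 2 vertices, so the width is 1.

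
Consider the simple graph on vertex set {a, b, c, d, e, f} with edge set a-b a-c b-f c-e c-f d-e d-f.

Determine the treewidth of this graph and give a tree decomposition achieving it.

The largest bag has 3 vertices, giving width 2; this decomposition certifies tw(G) ≤ 2. The edges d–e–c–f–d form a cycle, so G is not a tree and its treewidth is at least 2. Hence tw(G) = 2 exactly.

Treewidth 2.
Bags: B1 = {d, e, f}  B2 = {c, e, f}  B3 = {b, c, f}  B4 = {a, b, c}
Tree: B1–B2, B2–B3, B3–B4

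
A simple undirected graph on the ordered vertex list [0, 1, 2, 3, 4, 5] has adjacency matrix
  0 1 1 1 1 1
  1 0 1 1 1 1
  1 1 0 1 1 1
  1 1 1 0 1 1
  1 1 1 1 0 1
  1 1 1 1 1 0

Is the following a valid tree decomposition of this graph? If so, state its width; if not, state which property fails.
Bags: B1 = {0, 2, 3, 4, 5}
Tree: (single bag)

No — vertex 1 appears in no bag.

A tree decomposition must satisfy three properties: every vertex lies in some bag; for every edge, both endpoints lie together in some bag; and for every vertex, the bags containing it form a connected subtree. Here vertex 1 appears in no bag, so the decomposition is invalid.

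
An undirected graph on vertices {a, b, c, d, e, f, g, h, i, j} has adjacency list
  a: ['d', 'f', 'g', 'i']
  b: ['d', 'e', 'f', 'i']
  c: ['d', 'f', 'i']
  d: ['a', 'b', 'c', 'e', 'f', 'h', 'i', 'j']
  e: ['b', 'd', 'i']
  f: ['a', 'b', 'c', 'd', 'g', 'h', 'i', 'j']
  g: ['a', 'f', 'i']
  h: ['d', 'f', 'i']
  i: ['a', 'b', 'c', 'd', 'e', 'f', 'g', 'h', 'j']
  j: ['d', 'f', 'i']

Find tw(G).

A width-3 tree decomposition is:
Bags: B1 = {a, d, f, i}  B2 = {b, d, f, i}  B3 = {c, d, f, i}  B4 = {a, f, g, i}  B5 = {d, f, h, i}  B6 = {d, f, i, j}  B7 = {b, d, e, i}
Tree: B1–B2, B2–B3, B1–B4, B2–B5, B1–B6, B2–B7
The largest bag has 4 vertices, giving width 3; this decomposition certifies tw(G) ≤ 3. On the other hand G contains the 4-clique {b, d, e, i}. A clique must lie in a single bag of any decomposition, so no decomposition can have width below 3. Hence tw(G) = 3 exactly.

3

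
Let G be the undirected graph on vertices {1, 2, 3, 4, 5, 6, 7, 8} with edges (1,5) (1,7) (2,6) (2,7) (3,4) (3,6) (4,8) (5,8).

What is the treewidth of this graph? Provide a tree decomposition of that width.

Each bag holds 3 vertices, so the decomposition has width 2, which upper-bounds the treewidth. Since 8–4–3–6–2–7–1–5–8 is a cycle in G, G is not acyclic. Forests are exactly the graphs of treewidth ≤ 1, so tw(G) ≥ 2. The upper and lower bounds meet at 2, so that is the treewidth.

Treewidth 2.
One optimal decomposition is:
Bags: B1 = {3, 4, 8}  B2 = {3, 6, 8}  B3 = {2, 6, 8}  B4 = {2, 7, 8}  B5 = {1, 7, 8}  B6 = {1, 5, 8}
Tree: B1–B2, B2–B3, B3–B4, B4–B5, B5–B6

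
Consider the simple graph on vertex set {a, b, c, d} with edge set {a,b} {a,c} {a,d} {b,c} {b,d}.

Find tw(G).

A width-2 tree decomposition is:
Bags: B1 = {a, b, d}  B2 = {a, b, c}
Tree: B1–B2
Each bag holds 3 vertices, so the decomposition has width 2, which upper-bounds the treewidth. For the lower bound, the 3 vertices {a, b, d} are pairwise adjacent, and any tree decomposition puts a clique entirely inside one bag — forcing width ≥ 2. Combining the bounds, tw(G) = 2.

2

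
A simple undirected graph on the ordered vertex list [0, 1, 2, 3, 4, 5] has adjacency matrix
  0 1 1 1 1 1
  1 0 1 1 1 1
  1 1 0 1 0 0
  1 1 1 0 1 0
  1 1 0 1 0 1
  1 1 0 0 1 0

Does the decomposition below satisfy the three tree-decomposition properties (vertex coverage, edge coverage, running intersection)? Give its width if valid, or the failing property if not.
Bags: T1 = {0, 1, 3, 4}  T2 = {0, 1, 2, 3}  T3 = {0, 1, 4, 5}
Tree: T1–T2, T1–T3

Yes; width 3.

Every vertex of G appears in some bag (union = {0, 1, 2, 3, 4, 5}); every edge is covered by a bag; and for each vertex v the set of bags containing v is connected in the bag tree. The decomposition is therefore valid. The largest bag has 4 vertices, so the width is 3.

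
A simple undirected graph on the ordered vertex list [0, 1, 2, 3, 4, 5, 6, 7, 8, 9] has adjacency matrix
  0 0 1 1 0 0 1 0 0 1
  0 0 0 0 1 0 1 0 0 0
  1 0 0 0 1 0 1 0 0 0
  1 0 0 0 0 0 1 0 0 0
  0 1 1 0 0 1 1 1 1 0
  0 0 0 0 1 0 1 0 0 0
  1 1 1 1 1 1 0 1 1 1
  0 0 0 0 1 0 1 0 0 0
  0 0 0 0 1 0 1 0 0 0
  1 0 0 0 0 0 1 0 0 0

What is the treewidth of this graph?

2

A width-2 tree decomposition is:
Bags: B1 = {0, 2, 6}  B2 = {0, 3, 6}  B3 = {2, 4, 6}  B4 = {4, 6, 8}  B5 = {4, 5, 6}  B6 = {4, 6, 7}  B7 = {1, 4, 6}  B8 = {0, 6, 9}
Tree: B1–B2, B1–B3, B3–B4, B3–B5, B5–B6, B3–B7, B1–B8
Every bag has size at most 3, so the width is 3 − 1 = 2 and tw(G) ≤ 2. On the other hand G contains the 3-clique {0, 6, 9}. A clique must lie in a single bag of any decomposition, so no decomposition can have width below 2. Therefore the treewidth is 2.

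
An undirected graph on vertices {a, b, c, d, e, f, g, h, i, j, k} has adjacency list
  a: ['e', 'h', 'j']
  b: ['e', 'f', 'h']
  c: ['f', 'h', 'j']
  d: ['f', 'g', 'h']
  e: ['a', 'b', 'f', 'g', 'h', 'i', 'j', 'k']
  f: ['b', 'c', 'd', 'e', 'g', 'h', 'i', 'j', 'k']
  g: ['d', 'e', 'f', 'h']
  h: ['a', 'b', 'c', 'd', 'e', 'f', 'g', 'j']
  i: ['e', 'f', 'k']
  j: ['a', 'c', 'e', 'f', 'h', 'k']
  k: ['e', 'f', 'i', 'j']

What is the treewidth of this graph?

3

A width-3 tree decomposition is:
Bags: B1 = {e, f, h, j}  B2 = {a, e, h, j}  B3 = {e, f, j, k}  B4 = {e, f, i, k}  B5 = {b, e, f, h}  B6 = {c, f, h, j}  B7 = {e, f, g, h}  B8 = {d, f, g, h}
Tree: B1–B2, B1–B3, B3–B4, B1–B5, B1–B6, B5–B7, B7–B8
The largest bag has 4 vertices, giving width 3; this decomposition certifies tw(G) ≤ 3. On the other hand G contains the 4-clique {a, e, h, j}. A clique must lie in a single bag of any decomposition, so no decomposition can have width below 3. Hence tw(G) = 3 exactly.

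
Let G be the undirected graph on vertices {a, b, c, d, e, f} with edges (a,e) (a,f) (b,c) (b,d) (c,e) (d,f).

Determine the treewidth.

2

A width-2 tree decomposition is:
Bags: B1 = {b, d, f}  B2 = {a, b, f}  B3 = {a, b, e}  B4 = {b, c, e}
Tree: B1–B2, B2–B3, B3–B4
Each bag holds 3 vertices, so the decomposition has width 2, which upper-bounds the treewidth. For the lower bound, G contains the cycle b–d–f–a–e–c–b, so G is not a forest; only forests have treewidth ≤ 1, hence tw(G) ≥ 2. The upper and lower bounds meet at 2, so that is the treewidth.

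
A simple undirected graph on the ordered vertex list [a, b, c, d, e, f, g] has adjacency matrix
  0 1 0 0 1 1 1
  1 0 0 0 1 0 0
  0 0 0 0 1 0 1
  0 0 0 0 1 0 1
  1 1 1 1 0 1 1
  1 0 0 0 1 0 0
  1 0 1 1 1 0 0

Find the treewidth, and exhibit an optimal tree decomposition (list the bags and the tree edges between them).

Treewidth 2.
Bags: B1 = {c, e, g}  B2 = {a, e, g}  B3 = {d, e, g}  B4 = {a, b, e}  B5 = {a, e, f}
Tree: B1–B2, B1–B3, B2–B4, B4–B5

Each bag holds 3 vertices, so the decomposition has width 2, which upper-bounds the treewidth. Conversely, {d, e, g} is a clique of size 3, and the vertices of any clique must share a bag in every tree decomposition; so some bag has ≥ 3 vertices and tw(G) ≥ 2. Therefore the treewidth is 2.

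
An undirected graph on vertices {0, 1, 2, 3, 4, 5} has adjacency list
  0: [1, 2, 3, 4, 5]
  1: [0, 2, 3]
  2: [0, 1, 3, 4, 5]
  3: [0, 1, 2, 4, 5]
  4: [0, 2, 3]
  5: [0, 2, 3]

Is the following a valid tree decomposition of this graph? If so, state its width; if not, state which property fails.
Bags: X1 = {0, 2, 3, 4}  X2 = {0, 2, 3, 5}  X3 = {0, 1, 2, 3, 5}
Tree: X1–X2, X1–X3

A tree decomposition must satisfy three properties: every vertex lies in some bag; for every edge, both endpoints lie together in some bag; and for every vertex, the bags containing it form a connected subtree. Here bags containing vertex 5 are not connected in the tree, so the decomposition is invalid.

No — bags containing vertex 5 are not connected in the tree.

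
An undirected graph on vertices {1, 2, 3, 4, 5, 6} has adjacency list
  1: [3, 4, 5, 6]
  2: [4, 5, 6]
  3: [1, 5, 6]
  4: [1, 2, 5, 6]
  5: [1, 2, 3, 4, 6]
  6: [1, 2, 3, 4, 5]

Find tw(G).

A width-3 tree decomposition is:
Bags: B1 = {1, 4, 5, 6}  B2 = {1, 3, 5, 6}  B3 = {2, 4, 5, 6}
Tree: B1–B2, B1–B3
The largest bag has 4 vertices, giving width 3; this decomposition certifies tw(G) ≤ 3. For the lower bound, the 4 vertices {1, 3, 5, 6} are pairwise adjacent, and any tree decomposition puts a clique entirely inside one bag — forcing width ≥ 3. Combining the bounds, tw(G) = 3.

3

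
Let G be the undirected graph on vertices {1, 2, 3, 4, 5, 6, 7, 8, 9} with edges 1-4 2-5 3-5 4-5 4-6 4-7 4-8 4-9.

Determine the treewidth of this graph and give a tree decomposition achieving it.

The largest bag has 2 vertices, giving width 1; this decomposition certifies tw(G) ≤ 1. Since G has at least one edge (e.g. 2–5), it is not an edgeless graph, so tw(G) ≥ 1. The upper and lower bounds meet at 1, so that is the treewidth.

Treewidth 1.
Bags: B1 = {2, 5}  B2 = {4, 5}  B3 = {4, 8}  B4 = {3, 5}  B5 = {4, 9}  B6 = {4, 7}  B7 = {4, 6}  B8 = {1, 4}
Tree: B1–B2, B2–B3, B2–B4, B2–B5, B5–B6, B3–B7, B7–B8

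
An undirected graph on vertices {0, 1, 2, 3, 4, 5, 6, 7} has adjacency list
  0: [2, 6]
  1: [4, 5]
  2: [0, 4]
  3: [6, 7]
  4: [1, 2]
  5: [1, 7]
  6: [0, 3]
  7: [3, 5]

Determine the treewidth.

2

A width-2 tree decomposition is:
Bags: B1 = {1, 2, 4}  B2 = {1, 2, 5}  B3 = {2, 5, 7}  B4 = {2, 3, 7}  B5 = {2, 3, 6}  B6 = {0, 2, 6}
Tree: B1–B2, B2–B3, B3–B4, B4–B5, B5–B6
The largest bag has 3 vertices, giving width 2; this decomposition certifies tw(G) ≤ 2. The edges 2–4–1–5–7–3–6–0–2 form a cycle, so G is not a tree and its treewidth is at least 2. Hence tw(G) = 2 exactly.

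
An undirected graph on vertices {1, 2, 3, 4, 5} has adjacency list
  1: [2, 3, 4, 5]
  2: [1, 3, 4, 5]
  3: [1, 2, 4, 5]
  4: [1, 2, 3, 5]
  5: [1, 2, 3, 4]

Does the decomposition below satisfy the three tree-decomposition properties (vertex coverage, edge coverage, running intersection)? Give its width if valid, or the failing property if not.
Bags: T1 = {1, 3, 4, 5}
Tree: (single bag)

No — vertex 2 appears in no bag.

A tree decomposition must satisfy three properties: every vertex lies in some bag; for every edge, both endpoints lie together in some bag; and for every vertex, the bags containing it form a connected subtree. Here vertex 2 appears in no bag, so the decomposition is invalid.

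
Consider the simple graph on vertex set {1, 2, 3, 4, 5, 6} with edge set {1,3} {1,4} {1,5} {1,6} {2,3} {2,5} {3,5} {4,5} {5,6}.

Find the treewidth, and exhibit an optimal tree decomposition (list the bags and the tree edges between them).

The largest bag has 3 vertices, giving width 2; this decomposition certifies tw(G) ≤ 2. Conversely, {1, 3, 5} is a clique of size 3, and the vertices of any clique must share a bag in every tree decomposition; so some bag has ≥ 3 vertices and tw(G) ≥ 2. Therefore the treewidth is 2.

Treewidth 2.
One such decomposition:
Bags: B1 = {1, 3, 5}  B2 = {1, 5, 6}  B3 = {1, 4, 5}  B4 = {2, 3, 5}
Tree: B1–B2, B2–B3, B1–B4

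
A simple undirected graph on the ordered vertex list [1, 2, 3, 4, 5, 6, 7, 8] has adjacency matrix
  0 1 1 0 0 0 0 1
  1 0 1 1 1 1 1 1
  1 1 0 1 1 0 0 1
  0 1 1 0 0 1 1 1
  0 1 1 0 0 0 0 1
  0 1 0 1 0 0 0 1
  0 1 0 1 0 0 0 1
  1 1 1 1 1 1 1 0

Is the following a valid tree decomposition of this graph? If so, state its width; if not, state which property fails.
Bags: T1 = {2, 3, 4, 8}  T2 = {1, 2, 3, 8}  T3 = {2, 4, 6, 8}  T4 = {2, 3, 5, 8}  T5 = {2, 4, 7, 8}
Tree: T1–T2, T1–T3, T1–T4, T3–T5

Vertex coverage: the bags together contain {1, 2, 3, 4, 5, 6, 7, 8}, the full vertex set. Edge coverage: each edge of G has both endpoints in at least one bag. Running intersection: for every vertex, the bags containing it form a connected subtree. All three properties hold, so this is a valid tree decomposition of width max|bag| − 1 = 3, and hence tw(G) ≤ 3.

Yes; width 3.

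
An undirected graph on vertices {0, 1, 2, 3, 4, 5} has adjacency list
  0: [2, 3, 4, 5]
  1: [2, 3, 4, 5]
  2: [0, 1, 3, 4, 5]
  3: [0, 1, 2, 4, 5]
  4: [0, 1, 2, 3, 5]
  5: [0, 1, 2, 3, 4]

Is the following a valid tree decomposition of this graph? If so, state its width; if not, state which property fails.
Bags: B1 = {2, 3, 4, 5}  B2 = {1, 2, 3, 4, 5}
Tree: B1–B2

No — vertex 0 appears in no bag.

A tree decomposition must satisfy three properties: every vertex lies in some bag; for every edge, both endpoints lie together in some bag; and for every vertex, the bags containing it form a connected subtree. Here vertex 0 appears in no bag, so the decomposition is invalid.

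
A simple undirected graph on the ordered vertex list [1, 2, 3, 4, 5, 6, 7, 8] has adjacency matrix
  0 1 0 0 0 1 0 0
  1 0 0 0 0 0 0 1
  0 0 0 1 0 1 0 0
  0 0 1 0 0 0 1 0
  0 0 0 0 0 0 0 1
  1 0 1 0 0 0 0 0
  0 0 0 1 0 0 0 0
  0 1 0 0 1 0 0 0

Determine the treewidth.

1

A width-1 tree decomposition is:
Bags: B1 = {4, 7}  B2 = {3, 4}  B3 = {3, 6}  B4 = {1, 6}  B5 = {1, 2}  B6 = {2, 8}  B7 = {5, 8}
Tree: B1–B2, B2–B3, B3–B4, B4–B5, B5–B6, B6–B7
The largest bag has 2 vertices, giving width 1; this decomposition certifies tw(G) ≤ 1. G has an edge, so its treewidth is at least 1. Combining the bounds, tw(G) = 1.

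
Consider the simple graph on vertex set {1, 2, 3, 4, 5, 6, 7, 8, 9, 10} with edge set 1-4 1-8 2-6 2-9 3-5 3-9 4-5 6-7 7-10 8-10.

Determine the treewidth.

A width-2 tree decomposition is:
Bags: B1 = {2, 6, 9}  B2 = {6, 7, 9}  B3 = {7, 9, 10}  B4 = {8, 9, 10}  B5 = {1, 8, 9}  B6 = {1, 4, 9}  B7 = {4, 5, 9}  B8 = {3, 5, 9}
Tree: B1–B2, B2–B3, B3–B4, B4–B5, B5–B6, B6–B7, B7–B8
Each bag holds 3 vertices, so the decomposition has width 2, which upper-bounds the treewidth. The edges 9–2–6–7–10–8–1–4–5–3–9 form a cycle, so G is not a tree and its treewidth is at least 2. Therefore the treewidth is 2.

2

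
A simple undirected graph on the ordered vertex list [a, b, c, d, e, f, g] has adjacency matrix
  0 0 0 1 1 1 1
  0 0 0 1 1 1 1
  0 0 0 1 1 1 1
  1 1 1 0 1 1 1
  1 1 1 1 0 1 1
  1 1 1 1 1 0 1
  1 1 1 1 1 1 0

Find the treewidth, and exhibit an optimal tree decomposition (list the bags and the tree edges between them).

Each bag holds 5 vertices, so the decomposition has width 4, which upper-bounds the treewidth. For the lower bound, the 5 vertices {c, d, e, f, g} are pairwise adjacent, and any tree decomposition puts a clique entirely inside one bag — forcing width ≥ 4. Therefore the treewidth is 4.

Treewidth 4.
One optimal decomposition is:
Bags: B1 = {c, d, e, f, g}  B2 = {a, d, e, f, g}  B3 = {b, d, e, f, g}
Tree: B1–B2, B1–B3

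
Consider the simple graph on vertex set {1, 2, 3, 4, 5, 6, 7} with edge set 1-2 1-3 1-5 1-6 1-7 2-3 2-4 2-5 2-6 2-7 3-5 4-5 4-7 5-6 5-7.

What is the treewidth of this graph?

3

A width-3 tree decomposition is:
Bags: B1 = {2, 4, 5, 7}  B2 = {1, 2, 5, 7}  B3 = {1, 2, 5, 6}  B4 = {1, 2, 3, 5}
Tree: B1–B2, B2–B3, B3–B4
Each bag holds 4 vertices, so the decomposition has width 3, which upper-bounds the treewidth. On the other hand G contains the 4-clique {1, 2, 3, 5}. A clique must lie in a single bag of any decomposition, so no decomposition can have width below 3. Combining the bounds, tw(G) = 3.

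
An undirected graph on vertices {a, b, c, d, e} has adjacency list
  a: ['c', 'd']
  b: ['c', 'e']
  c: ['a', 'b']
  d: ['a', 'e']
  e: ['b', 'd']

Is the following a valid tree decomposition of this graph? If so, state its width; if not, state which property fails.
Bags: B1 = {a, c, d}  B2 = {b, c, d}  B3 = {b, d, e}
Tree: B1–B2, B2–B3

Yes; width 2.

Every vertex of G appears in some bag (union = {a, b, c, d, e}); every edge is covered by a bag; and for each vertex v the set of bags containing v is connected in the bag tree. The decomposition is therefore valid. The largest bag has 3 vertices, so the width is 2.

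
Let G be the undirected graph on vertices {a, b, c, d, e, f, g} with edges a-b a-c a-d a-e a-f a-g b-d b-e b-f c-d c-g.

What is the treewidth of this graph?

2

A width-2 tree decomposition is:
Bags: B1 = {a, c, d}  B2 = {a, b, d}  B3 = {a, b, f}  B4 = {a, c, g}  B5 = {a, b, e}
Tree: B1–B2, B2–B3, B1–B4, B3–B5
Each bag holds 3 vertices, so the decomposition has width 2, which upper-bounds the treewidth. On the other hand G contains the 3-clique {a, c, g}. A clique must lie in a single bag of any decomposition, so no decomposition can have width below 2. Combining the bounds, tw(G) = 2.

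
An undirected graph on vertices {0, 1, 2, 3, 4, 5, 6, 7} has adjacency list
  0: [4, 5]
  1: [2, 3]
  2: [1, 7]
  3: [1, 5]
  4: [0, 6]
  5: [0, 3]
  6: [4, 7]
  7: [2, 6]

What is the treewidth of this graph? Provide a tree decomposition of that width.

The largest bag has 3 vertices, giving width 2; this decomposition certifies tw(G) ≤ 2. Since 2–7–6–4–0–5–3–1–2 is a cycle in G, G is not acyclic. Forests are exactly the graphs of treewidth ≤ 1, so tw(G) ≥ 2. The upper and lower bounds meet at 2, so that is the treewidth.

Treewidth 2.
One optimal decomposition is:
Bags: B1 = {2, 6, 7}  B2 = {2, 4, 6}  B3 = {0, 2, 4}  B4 = {0, 2, 5}  B5 = {2, 3, 5}  B6 = {1, 2, 3}
Tree: B1–B2, B2–B3, B3–B4, B4–B5, B5–B6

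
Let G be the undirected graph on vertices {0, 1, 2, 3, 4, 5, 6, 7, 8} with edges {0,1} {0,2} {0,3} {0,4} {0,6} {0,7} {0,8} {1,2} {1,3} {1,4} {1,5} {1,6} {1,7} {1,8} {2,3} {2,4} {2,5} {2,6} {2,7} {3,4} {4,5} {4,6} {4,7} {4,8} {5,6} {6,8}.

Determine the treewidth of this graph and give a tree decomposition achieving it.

Every bag has size at most 5, so the width is 5 − 1 = 4 and tw(G) ≤ 4. For the lower bound, the 5 vertices {0, 1, 4, 6, 8} are pairwise adjacent, and any tree decomposition puts a clique entirely inside one bag — forcing width ≥ 4. Hence tw(G) = 4 exactly.

Treewidth 4.
One optimal decomposition is:
Bags: B1 = {1, 2, 4, 5, 6}  B2 = {0, 1, 2, 4, 6}  B3 = {0, 1, 2, 4, 7}  B4 = {0, 1, 2, 3, 4}  B5 = {0, 1, 4, 6, 8}
Tree: B1–B2, B2–B3, B3–B4, B2–B5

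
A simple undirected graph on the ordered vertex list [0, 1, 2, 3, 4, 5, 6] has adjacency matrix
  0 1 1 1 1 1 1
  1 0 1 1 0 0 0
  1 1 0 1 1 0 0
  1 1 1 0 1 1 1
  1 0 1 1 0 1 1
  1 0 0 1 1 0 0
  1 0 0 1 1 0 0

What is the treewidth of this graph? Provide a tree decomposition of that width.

Treewidth 3.
One such decomposition:
Bags: B1 = {0, 2, 3, 4}  B2 = {0, 3, 4, 5}  B3 = {0, 1, 2, 3}  B4 = {0, 3, 4, 6}
Tree: B1–B2, B1–B3, B2–B4

Each bag holds 4 vertices, so the decomposition has width 3, which upper-bounds the treewidth. Conversely, {0, 1, 2, 3} is a clique of size 4, and the vertices of any clique must share a bag in every tree decomposition; so some bag has ≥ 4 vertices and tw(G) ≥ 3. Combining the bounds, tw(G) = 3.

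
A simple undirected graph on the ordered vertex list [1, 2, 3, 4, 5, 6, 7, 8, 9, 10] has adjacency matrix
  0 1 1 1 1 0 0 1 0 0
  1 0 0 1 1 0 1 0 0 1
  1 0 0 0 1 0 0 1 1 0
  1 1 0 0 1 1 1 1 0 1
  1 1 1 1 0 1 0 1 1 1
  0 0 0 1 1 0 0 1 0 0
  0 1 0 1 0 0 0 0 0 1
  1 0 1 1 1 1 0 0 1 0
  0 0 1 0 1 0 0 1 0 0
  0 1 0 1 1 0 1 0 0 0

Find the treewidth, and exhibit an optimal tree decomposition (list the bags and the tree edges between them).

Treewidth 3.
One optimal decomposition is:
Bags: B1 = {1, 3, 5, 8}  B2 = {1, 4, 5, 8}  B3 = {1, 2, 4, 5}  B4 = {4, 5, 6, 8}  B5 = {2, 4, 5, 10}  B6 = {3, 5, 8, 9}  B7 = {2, 4, 7, 10}
Tree: B1–B2, B2–B3, B2–B4, B3–B5, B1–B6, B5–B7

Each bag holds 4 vertices, so the decomposition has width 3, which upper-bounds the treewidth. Conversely, {3, 5, 8, 9} is a clique of size 4, and the vertices of any clique must share a bag in every tree decomposition; so some bag has ≥ 4 vertices and tw(G) ≥ 3. Hence tw(G) = 3 exactly.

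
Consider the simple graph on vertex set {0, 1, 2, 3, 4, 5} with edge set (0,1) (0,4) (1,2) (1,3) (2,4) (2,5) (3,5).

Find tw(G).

A width-2 tree decomposition is:
Bags: B1 = {1, 3, 5}  B2 = {1, 2, 5}  B3 = {0, 1, 2}  B4 = {0, 2, 4}
Tree: B1–B2, B2–B3, B3–B4
Every bag has size at most 3, so the width is 3 − 1 = 2 and tw(G) ≤ 2. For the lower bound, G contains the cycle 3–5–2–1–3, so G is not a forest; only forests have treewidth ≤ 1, hence tw(G) ≥ 2. The upper and lower bounds meet at 2, so that is the treewidth.

2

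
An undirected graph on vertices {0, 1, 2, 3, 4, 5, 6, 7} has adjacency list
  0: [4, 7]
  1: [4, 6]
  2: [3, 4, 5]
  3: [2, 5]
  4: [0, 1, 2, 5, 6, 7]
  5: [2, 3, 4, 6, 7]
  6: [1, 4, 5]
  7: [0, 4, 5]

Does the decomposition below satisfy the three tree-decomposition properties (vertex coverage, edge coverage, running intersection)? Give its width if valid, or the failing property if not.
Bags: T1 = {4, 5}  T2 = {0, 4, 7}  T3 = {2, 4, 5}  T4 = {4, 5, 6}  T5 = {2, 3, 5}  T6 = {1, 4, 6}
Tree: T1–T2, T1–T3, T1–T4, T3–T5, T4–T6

A tree decomposition must satisfy three properties: every vertex lies in some bag; for every edge, both endpoints lie together in some bag; and for every vertex, the bags containing it form a connected subtree. Here edge (7,5) lies in no bag, so the decomposition is invalid.

No — edge (7,5) lies in no bag.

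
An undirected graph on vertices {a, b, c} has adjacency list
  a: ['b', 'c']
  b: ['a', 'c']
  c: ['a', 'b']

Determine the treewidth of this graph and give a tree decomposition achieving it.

Treewidth 2.
One such decomposition:
Bags: B1 = {a, b, c}
Tree: (single bag)

With just one bag of size 3, the width is 3 − 1 = 2, so tw(G) ≤ 2. On the other hand G contains the 3-clique {a, b, c}. A clique must lie in a single bag of any decomposition, so no decomposition can have width below 2. The upper and lower bounds meet at 2, so that is the treewidth.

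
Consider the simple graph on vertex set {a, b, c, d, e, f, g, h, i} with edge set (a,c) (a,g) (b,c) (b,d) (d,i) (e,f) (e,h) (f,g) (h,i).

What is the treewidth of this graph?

A width-2 tree decomposition is:
Bags: B1 = {e, h, i}  B2 = {e, f, i}  B3 = {f, g, i}  B4 = {a, g, i}  B5 = {a, c, i}  B6 = {b, c, i}  B7 = {b, d, i}
Tree: B1–B2, B2–B3, B3–B4, B4–B5, B5–B6, B6–B7
Every bag has size at most 3, so the width is 3 − 1 = 2 and tw(G) ≤ 2. Since i–h–e–f–g–a–c–b–d–i is a cycle in G, G is not acyclic. Forests are exactly the graphs of treewidth ≤ 1, so tw(G) ≥ 2. Combining the bounds, tw(G) = 2.

2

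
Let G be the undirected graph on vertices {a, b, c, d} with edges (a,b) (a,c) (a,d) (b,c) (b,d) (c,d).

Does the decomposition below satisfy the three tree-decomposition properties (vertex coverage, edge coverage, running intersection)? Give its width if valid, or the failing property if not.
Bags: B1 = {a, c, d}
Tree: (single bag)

A tree decomposition must satisfy three properties: every vertex lies in some bag; for every edge, both endpoints lie together in some bag; and for every vertex, the bags containing it form a connected subtree. Here vertex b appears in no bag, so the decomposition is invalid.

No — vertex b appears in no bag.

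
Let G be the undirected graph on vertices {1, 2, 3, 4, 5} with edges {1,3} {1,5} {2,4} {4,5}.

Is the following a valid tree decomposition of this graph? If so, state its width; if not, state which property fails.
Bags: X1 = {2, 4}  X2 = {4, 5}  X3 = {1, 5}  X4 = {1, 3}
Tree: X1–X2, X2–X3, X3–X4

Yes; width 1.

Vertex coverage: the bags together contain {1, 2, 3, 4, 5}, the full vertex set. Edge coverage: each edge of G has both endpoints in at least one bag. Running intersection: for every vertex, the bags containing it form a connected subtree. All three properties hold, so this is a valid tree decomposition of width max|bag| − 1 = 1, and hence tw(G) ≤ 1.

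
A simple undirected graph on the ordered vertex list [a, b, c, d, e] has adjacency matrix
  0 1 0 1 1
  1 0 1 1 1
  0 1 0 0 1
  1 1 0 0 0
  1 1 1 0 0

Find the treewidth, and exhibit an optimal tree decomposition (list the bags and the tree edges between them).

Each bag holds 3 vertices, so the decomposition has width 2, which upper-bounds the treewidth. Conversely, {a, b, d} is a clique of size 3, and the vertices of any clique must share a bag in every tree decomposition; so some bag has ≥ 3 vertices and tw(G) ≥ 2. Therefore the treewidth is 2.

Treewidth 2.
One such decomposition:
Bags: B1 = {b, c, e}  B2 = {a, b, e}  B3 = {a, b, d}
Tree: B1–B2, B2–B3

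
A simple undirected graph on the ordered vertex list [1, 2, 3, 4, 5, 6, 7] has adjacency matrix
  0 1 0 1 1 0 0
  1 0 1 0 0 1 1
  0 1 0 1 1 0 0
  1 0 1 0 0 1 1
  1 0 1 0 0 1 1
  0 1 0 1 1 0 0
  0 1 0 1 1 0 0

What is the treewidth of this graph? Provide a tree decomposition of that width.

Treewidth 3.
One such decomposition:
Bags: B1 = {2, 4, 5, 6}  B2 = {1, 2, 4, 5}  B3 = {2, 4, 5, 7}  B4 = {2, 3, 4, 5}
Tree: B1–B2, B2–B3, B3–B4

Each bag holds 4 vertices, so the decomposition has width 3, which upper-bounds the treewidth. For the lower bound: the 4 vertex sets {5,6}, {1,2}, {4}, {7} are disjoint, each induces a connected subgraph, and every pair is joined by at least one edge of G. Contracting each set to a single vertex therefore yields K_{4} as a minor, and since treewidth is minor-monotone, tw(G) ≥ tw(K_{4}) = 3. Hence tw(G) = 3 exactly.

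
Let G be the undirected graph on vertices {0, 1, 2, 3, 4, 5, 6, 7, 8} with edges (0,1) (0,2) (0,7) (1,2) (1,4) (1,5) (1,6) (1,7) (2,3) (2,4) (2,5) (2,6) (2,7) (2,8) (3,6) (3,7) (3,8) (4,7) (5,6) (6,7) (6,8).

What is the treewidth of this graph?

A width-3 tree decomposition is:
Bags: B1 = {1, 2, 4, 7}  B2 = {1, 2, 6, 7}  B3 = {0, 1, 2, 7}  B4 = {2, 3, 6, 7}  B5 = {1, 2, 5, 6}  B6 = {2, 3, 6, 8}
Tree: B1–B2, B1–B3, B2–B4, B2–B5, B4–B6
Every bag has size at most 4, so the width is 4 − 1 = 3 and tw(G) ≤ 3. For the lower bound, the 4 vertices {2, 3, 6, 8} are pairwise adjacent, and any tree decomposition puts a clique entirely inside one bag — forcing width ≥ 3. Therefore the treewidth is 3.

3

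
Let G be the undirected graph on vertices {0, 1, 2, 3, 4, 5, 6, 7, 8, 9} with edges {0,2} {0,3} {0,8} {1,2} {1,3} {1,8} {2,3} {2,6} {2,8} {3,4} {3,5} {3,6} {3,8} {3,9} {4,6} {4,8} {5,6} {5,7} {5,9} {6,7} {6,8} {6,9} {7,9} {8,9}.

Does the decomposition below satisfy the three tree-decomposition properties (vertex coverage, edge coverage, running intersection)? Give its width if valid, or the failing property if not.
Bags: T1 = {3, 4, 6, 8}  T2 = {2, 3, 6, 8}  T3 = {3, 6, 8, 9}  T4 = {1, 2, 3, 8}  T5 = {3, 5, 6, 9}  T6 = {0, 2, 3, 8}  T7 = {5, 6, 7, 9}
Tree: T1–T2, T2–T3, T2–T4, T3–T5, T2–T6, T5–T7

Yes; width 3.

Every vertex of G appears in some bag (union = {0, 1, 2, 3, 4, 5, 6, 7, 8, 9}); every edge is covered by a bag; and for each vertex v the set of bags containing v is connected in the bag tree. The decomposition is therefore valid. The largest bag has 4 vertices, so the width is 3.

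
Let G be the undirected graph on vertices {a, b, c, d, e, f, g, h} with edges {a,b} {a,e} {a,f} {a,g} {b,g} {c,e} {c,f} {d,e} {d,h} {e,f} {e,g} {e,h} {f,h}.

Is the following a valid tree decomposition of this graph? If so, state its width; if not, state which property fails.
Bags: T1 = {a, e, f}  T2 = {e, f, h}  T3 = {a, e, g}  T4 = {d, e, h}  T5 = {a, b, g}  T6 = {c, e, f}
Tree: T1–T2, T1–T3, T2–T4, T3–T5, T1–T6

Vertex coverage: the bags together contain {a, b, c, d, e, f, g, h}, the full vertex set. Edge coverage: each edge of G has both endpoints in at least one bag. Running intersection: for every vertex, the bags containing it form a connected subtree. All three properties hold, so this is a valid tree decomposition of width max|bag| − 1 = 2, and hence tw(G) ≤ 2.

Yes; width 2.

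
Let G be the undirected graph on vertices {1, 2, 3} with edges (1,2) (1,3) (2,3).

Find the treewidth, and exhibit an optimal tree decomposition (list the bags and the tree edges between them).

A single bag containing all 3 vertices is trivially a valid decomposition of width 2. Conversely, {1, 2, 3} is a clique of size 3, and the vertices of any clique must share a bag in every tree decomposition; so some bag has ≥ 3 vertices and tw(G) ≥ 2. Hence tw(G) = 2 exactly.

Treewidth 2.
Bags: B1 = {1, 2, 3}
Tree: (single bag)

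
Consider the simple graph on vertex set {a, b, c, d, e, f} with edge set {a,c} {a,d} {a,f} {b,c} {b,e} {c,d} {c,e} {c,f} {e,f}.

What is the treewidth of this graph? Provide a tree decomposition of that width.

Treewidth 2.
One optimal decomposition is:
Bags: B1 = {c, e, f}  B2 = {b, c, e}  B3 = {a, c, f}  B4 = {a, c, d}
Tree: B1–B2, B1–B3, B3–B4

Each bag holds 3 vertices, so the decomposition has width 2, which upper-bounds the treewidth. On the other hand G contains the 3-clique {a, c, d}. A clique must lie in a single bag of any decomposition, so no decomposition can have width below 2. Hence tw(G) = 2 exactly.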